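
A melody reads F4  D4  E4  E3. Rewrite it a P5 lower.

Bb3 G3 A3 A2

F4 gives Bb3
D4 gives G3
E4 gives A3
E3 gives A2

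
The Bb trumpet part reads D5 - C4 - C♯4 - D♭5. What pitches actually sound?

C5 Bb3 B3 Cb5

Written C4 on the Bb trumpet sounds as Bb3, a major second lower; apply that shift to every note.
D5 -> C5
C4 -> Bb3
C#4 -> B3
Db5 -> Cb5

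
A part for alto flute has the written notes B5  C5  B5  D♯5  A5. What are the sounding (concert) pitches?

The alto flute sounds a perfect fourth below written, so transpose each written note down a perfect fourth.
B5 -> F#5
C5 -> G4
B5 -> F#5
D#5 -> A#4
A5 -> E5

F#5 G4 F#5 A#4 E5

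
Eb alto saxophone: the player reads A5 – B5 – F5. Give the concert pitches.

C5 D5 Ab4

Written C4 on the Eb alto saxophone sounds as Eb3, a major sixth lower; apply that shift to every note.
A5 -> C5
B5 -> D5
F5 -> Ab4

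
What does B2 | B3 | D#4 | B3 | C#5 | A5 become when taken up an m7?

A3 A4 C#5 A4 B5 G6

B2 up a minor seventh is A3.
A minor seventh up from B3 gives A4.
D#4: a seventh up reaches C, and 10 semitones makes it C#5.
A minor seventh up from B3 gives A4.
A minor seventh up from C#5 gives B5.
A5 up a minor seventh is G6.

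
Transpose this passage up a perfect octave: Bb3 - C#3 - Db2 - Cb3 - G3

Bb4 C#4 Db3 Cb4 G4

A perfect octave up from Bb3 gives Bb4.
A perfect octave up from C#3 gives C#4.
Db2: an octave up reaches D, and 12 semitones makes it Db3.
Cb3: an octave up reaches C, and 12 semitones makes it Cb4.
A perfect octave up from G3 gives G4.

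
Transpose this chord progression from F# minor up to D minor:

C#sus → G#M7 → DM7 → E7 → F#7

Asus EM7 BbM7 C7 D7

F# minor up to D minor is a minor sixth; each chord root moves by that interval while the quality stays the same.
C#sus: root C# up a minor sixth → A, giving Asus.
G#M7: root G# up a minor sixth → E, giving EM7.
DM7: root D up a minor sixth → Bb, giving BbM7.
E7: root E up a minor sixth → C, giving C7.
F#7: root F# up a minor sixth → D, giving D7.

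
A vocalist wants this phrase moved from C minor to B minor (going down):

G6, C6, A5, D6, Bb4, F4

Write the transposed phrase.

F#6 B5 G#5 C#6 A4 E4

From C down to B is a minor second; apply that to each pitch.
G6 -> F#6
C6 -> B5
A5 -> G#5
D6 -> C#6
Bb4 -> A4
F4 -> E4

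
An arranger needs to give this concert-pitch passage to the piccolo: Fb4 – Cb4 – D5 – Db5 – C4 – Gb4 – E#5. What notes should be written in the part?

The piccolo sounds a perfect octave above written, so the written part must be a perfect octave below concert — transpose each note down.
Fb4 becomes Fb3
Cb4 becomes Cb3
D5 becomes D4
Db5 becomes Db4
C4 becomes C3
Gb4 becomes Gb3
E#5 becomes E#4

Fb3 Cb3 D4 Db4 C3 Gb3 E#4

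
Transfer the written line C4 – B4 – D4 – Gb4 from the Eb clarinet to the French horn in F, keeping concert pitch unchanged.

Bb4 A5 C5 Fb5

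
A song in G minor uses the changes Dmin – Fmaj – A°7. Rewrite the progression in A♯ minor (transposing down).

E#min G#maj B#°7

G minor down to A♯ minor is a diminished seventh; each chord root moves by that interval while the quality stays the same.
Dmin: root D down a diminished seventh → E#, giving E#min.
Fmaj: root F down a diminished seventh → G#, giving G#maj.
A°7: root A down a diminished seventh → B#, giving B#°7.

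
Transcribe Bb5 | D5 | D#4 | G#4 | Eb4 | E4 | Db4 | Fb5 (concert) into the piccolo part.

Bb4 D4 D#3 G#3 Eb3 E3 Db3 Fb4

Written C4 sounds as C5 on the piccolo, so concert pitches are written a perfect octave down.
Bb5 -> Bb4
D5 -> D4
D#4 -> D#3
G#4 -> G#3
Eb4 -> Eb3
E4 -> E3
Db4 -> Db3
Fb5 -> Fb4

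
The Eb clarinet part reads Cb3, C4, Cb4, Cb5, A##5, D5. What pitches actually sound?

Ebb3 Eb4 Ebb4 Ebb5 C##6 F5

Written C4 on the Eb clarinet sounds as Eb4, a minor third higher; apply that shift to every note.
Cb3 -> Ebb3
C4 -> Eb4
Cb4 -> Ebb4
Cb5 -> Ebb5
A##5 -> C##6
D5 -> F5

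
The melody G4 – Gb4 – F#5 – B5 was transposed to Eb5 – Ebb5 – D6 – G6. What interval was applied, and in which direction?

up a minor sixth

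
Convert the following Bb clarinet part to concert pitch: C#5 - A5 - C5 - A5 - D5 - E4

The Bb clarinet sounds a major second below written, so transpose each written note down a major second.
C#5 becomes B4
A5 becomes G5
C5 becomes Bb4
A5 becomes G5
D5 becomes C5
E4 becomes D4

B4 G5 Bb4 G5 C5 D4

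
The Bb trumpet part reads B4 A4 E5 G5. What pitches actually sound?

A4 G4 D5 F5

The Bb trumpet sounds a major second below written, so transpose each written note down a major second.
B4 becomes A4
A4 becomes G4
E5 becomes D5
G5 becomes F5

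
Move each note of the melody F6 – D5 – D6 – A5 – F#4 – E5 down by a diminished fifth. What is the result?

B5 G#4 G#5 D#5 B#3 A#4

F6: a fifth down reaches B, and 6 semitones makes it B5.
D5 down a diminished fifth is G#4.
D6: a fifth down reaches G, and 6 semitones makes it G#5.
A5: a fifth down reaches D, and 6 semitones makes it D#5.
A diminished fifth down from F#4 gives B#3.
E5 down a diminished fifth is A#4.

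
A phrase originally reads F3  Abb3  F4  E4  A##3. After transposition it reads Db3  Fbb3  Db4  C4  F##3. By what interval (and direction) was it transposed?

From F3 to Db3 is 3 letter names — a third of some quality.
Db3 to F3 is 4 semitones, which makes it a major third; the second version is lower, so the direction is down.
Checking another pair — A##3 → F##3 — gives the same interval.

down a major third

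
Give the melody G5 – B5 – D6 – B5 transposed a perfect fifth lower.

C5 E5 G5 E5

G5 becomes C5
B5 becomes E5
D6 becomes G5
B5 becomes E5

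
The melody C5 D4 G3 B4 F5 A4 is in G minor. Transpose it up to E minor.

From G up to E is a major sixth; apply that to each pitch.
C5 -> A5
D4 -> B4
G3 -> E4
B4 -> G#5
F5 -> D6
A4 -> F#5

A5 B4 E4 G#5 D6 F#5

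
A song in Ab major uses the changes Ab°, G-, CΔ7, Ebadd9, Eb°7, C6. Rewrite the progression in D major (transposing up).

Ab major up to D major is an augmented fourth; each chord root moves by that interval while the quality stays the same.
Ab°: root Ab up an augmented fourth → D, giving D°.
G-: root G up an augmented fourth → C#, giving C#-.
CΔ7: root C up an augmented fourth → F#, giving F#Δ7.
Ebadd9: root Eb up an augmented fourth → A, giving Aadd9.
Eb°7: root Eb up an augmented fourth → A, giving A°7.
C6: root C up an augmented fourth → F#, giving F#6.

D° C#- F#Δ7 Aadd9 A°7 F#6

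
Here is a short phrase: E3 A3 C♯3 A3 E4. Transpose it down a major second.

D3 G3 B2 G3 D4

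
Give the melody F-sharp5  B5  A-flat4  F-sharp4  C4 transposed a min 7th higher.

E6 A6 Gb5 E5 Bb4

F#5 becomes E6
B5 becomes A6
Ab4 becomes Gb5
F#4 becomes E5
C4 becomes Bb4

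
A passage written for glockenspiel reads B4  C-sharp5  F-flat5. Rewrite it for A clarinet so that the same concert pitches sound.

D7 E7 Abb7

First find concert pitch: the glockenspiel sounds a perfect fifteenth above written, so B4 C-sharp5 F-flat5 sounds B6 C#7 Fb7.
Then write for A clarinet: it sounds a minor third below written, so the part must be a minor third above concert.
B6 → D7
C#7 → E7
Fb7 → Abb7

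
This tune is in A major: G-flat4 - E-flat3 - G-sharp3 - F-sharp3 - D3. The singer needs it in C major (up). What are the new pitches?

From A up to C is a minor third; apply that to each pitch.
Gb4 → Bbb4
Eb3 → Gb3
G#3 → B3
F#3 → A3
D3 → F3

Bbb4 Gb3 B3 A3 F3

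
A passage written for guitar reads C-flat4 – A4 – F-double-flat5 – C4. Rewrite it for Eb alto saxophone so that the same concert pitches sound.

Ab3 F#4 Dbb5 A3

First find concert pitch: the guitar sounds a perfect octave below written, so C-flat4 A4 F-double-flat5 C4 sounds Cb3 A3 Fbb4 C3.
Then write for Eb alto saxophone: it sounds a major sixth below written, so the part must be a major sixth above concert.
Cb3 → Ab3
A3 → F#4
Fbb4 → Dbb5
C3 → A3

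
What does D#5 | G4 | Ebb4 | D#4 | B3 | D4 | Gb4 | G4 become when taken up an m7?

D#5 → C#6
G4 → F5
Ebb4 → Dbb5
D#4 → C#5
B3 → A4
D4 → C5
Gb4 → Fb5
G4 → F5

C#6 F5 Dbb5 C#5 A4 C5 Fb5 F5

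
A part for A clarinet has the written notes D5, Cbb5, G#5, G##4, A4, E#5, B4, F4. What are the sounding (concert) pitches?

The A clarinet sounds a minor third below written, so transpose each written note down a minor third.
D5 becomes B4
Cbb5 becomes Abb4
G#5 becomes E#5
G##4 becomes E##4
A4 becomes F#4
E#5 becomes C##5
B4 becomes G#4
F4 becomes D4

B4 Abb4 E#5 E##4 F#4 C##5 G#4 D4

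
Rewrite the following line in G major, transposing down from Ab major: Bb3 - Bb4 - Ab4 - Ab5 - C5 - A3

Ab major to G major down is a minor second, so every note moves down by that interval.
Bb3 → A3
Bb4 → A4
Ab4 → G4
Ab5 → G5
C5 → B4
A3 → G#3

A3 A4 G4 G5 B4 G#3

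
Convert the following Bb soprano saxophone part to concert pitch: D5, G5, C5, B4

Written C4 on the Bb soprano saxophone sounds as Bb3, a major second lower; apply that shift to every note.
D5 to C5
G5 to F5
C5 to Bb4
B4 to A4

C5 F5 Bb4 A4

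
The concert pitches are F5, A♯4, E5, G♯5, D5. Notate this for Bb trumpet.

G5 B#4 F#5 A#5 E5

Written C4 sounds as Bb3 on the Bb trumpet, so concert pitches are written a major second up.
F5 -> G5
A#4 -> B#4
E5 -> F#5
G#5 -> A#5
D5 -> E5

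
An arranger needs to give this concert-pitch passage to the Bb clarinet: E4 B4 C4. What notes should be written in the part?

F#4 C#5 D4

Written C4 sounds as Bb3 on the Bb clarinet, so concert pitches are written a major second up.
E4 -> F#4
B4 -> C#5
C4 -> D4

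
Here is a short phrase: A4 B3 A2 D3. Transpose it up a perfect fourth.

A4 → D5
B3 → E4
A2 → D3
D3 → G3

D5 E4 D3 G3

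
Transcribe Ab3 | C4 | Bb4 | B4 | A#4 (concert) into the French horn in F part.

Written C4 sounds as F3 on the French horn in F, so concert pitches are written a perfect fifth up.
Ab3 gives Eb4
C4 gives G4
Bb4 gives F5
B4 gives F#5
A#4 gives E#5

Eb4 G4 F5 F#5 E#5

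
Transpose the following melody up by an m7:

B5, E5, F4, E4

A6 D6 Eb5 D5

A minor seventh up from B5 gives A6.
E5 up a minor seventh is D6.
F4: a seventh up reaches E, and 10 semitones makes it Eb5.
E4 up a minor seventh is D5.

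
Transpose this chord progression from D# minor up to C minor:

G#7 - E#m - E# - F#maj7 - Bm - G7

F7 Dm D Ebmaj7 Abm Fb7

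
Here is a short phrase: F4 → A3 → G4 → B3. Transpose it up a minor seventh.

Eb5 G4 F5 A4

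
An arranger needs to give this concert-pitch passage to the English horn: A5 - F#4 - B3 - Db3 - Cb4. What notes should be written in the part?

Written C4 sounds as F3 on the English horn, so concert pitches are written a perfect fifth up.
A5 to E6
F#4 to C#5
B3 to F#4
Db3 to Ab3
Cb4 to Gb4

E6 C#5 F#4 Ab3 Gb4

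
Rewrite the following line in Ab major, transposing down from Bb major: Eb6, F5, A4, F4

Bb major to Ab major down is a major second, so every note moves down by that interval.
Eb6 -> Db6
F5 -> Eb5
A4 -> G4
F4 -> Eb4

Db6 Eb5 G4 Eb4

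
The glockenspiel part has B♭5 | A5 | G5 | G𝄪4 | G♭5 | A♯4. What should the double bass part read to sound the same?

Bb8 A8 G8 G##7 Gb8 A#7

First find concert pitch: the glockenspiel sounds a perfect fifteenth above written, so B♭5 A5 G5 G𝄪4 G♭5 A♯4 sounds Bb7 A7 G7 G##6 Gb7 A#6.
Then write for double bass: it sounds a perfect octave below written, so the part must be a perfect octave above concert.
Bb7 → Bb8
A7 → A8
G7 → G8
G##6 → G##7
Gb7 → Gb8
A#6 → A#7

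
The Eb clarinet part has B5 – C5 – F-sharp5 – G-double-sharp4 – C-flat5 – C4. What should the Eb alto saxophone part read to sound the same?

First find concert pitch: the Eb clarinet sounds a minor third above written, so B5 C5 F-sharp5 G-double-sharp4 C-flat5 C4 sounds D6 Eb5 A5 B#4 Ebb5 Eb4.
Then write for Eb alto saxophone: it sounds a major sixth below written, so the part must be a major sixth above concert.
D6 → B6
Eb5 → C6
A5 → F#6
B#4 → G##5
Ebb5 → Cb6
Eb4 → C5

B6 C6 F#6 G##5 Cb6 C5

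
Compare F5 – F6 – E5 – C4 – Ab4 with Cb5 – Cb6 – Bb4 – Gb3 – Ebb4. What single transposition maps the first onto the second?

Take the first pair: F5 → Cb5. F to C spans 4 letter names, so the interval is some kind of fourth.
Cb5 to F5 is 6 semitones, which makes it an augmented fourth; the second version is lower, so the direction is down.
Checking another pair — Ab4 → Ebb4 — gives the same interval.

down an augmented fourth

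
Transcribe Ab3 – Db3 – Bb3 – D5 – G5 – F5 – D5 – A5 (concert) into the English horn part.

The English horn sounds a perfect fifth below written, so the written part must be a perfect fifth above concert — transpose each note up.
Ab3 gives Eb4
Db3 gives Ab3
Bb3 gives F4
D5 gives A5
G5 gives D6
F5 gives C6
D5 gives A5
A5 gives E6

Eb4 Ab3 F4 A5 D6 C6 A5 E6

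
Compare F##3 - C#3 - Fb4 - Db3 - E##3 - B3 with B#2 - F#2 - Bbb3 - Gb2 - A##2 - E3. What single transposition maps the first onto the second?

From F##3 to B#2 is 5 letter names — a fifth of some quality.
B#2 to F##3 is 7 semitones, which makes it a perfect fifth; the second version is lower, so the direction is down.
Checking another pair — B3 → E3 — gives the same interval.

down a perfect fifth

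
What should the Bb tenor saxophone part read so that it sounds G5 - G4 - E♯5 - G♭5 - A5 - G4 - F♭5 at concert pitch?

The Bb tenor saxophone sounds a major ninth below written, so the written part must be a major ninth above concert — transpose each note up.
G5 to A6
G4 to A5
E#5 to F##6
Gb5 to Ab6
A5 to B6
G4 to A5
Fb5 to Gb6

A6 A5 F##6 Ab6 B6 A5 Gb6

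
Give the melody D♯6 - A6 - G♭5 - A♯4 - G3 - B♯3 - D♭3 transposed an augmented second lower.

D#6 -> C6
A6 -> Gb6
Gb5 -> Fbb5
A#4 -> G4
G3 -> Fb3
B#3 -> A3
Db3 -> Cbb3

C6 Gb6 Fbb5 G4 Fb3 A3 Cbb3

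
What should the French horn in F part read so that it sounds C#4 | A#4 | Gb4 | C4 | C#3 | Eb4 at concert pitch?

G#4 E#5 Db5 G4 G#3 Bb4

Written C4 sounds as F3 on the French horn in F, so concert pitches are written a perfect fifth up.
C#4 -> G#4
A#4 -> E#5
Gb4 -> Db5
C4 -> G4
C#3 -> G#3
Eb4 -> Bb4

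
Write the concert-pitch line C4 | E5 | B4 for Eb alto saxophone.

A4 C#6 G#5

Written C4 sounds as Eb3 on the Eb alto saxophone, so concert pitches are written a major sixth up.
C4 becomes A4
E5 becomes C#6
B4 becomes G#5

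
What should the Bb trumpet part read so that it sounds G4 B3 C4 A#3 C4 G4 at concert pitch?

A4 C#4 D4 B#3 D4 A4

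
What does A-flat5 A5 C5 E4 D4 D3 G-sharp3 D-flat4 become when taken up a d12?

A diminished twelfth up from Ab5 gives Ebb7.
A diminished twelfth up from A5 gives Eb7.
C5: a twelfth up reaches G, and 18 semitones makes it Gb6.
A diminished twelfth up from E4 gives Bb5.
D4: a twelfth up reaches A, and 18 semitones makes it Ab5.
D3 up a diminished twelfth is Ab4.
G#3 up a diminished twelfth is D5.
A diminished twelfth up from Db4 gives Abb5.

Ebb7 Eb7 Gb6 Bb5 Ab5 Ab4 D5 Abb5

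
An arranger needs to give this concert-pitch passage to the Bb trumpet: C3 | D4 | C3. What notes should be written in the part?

Written C4 sounds as Bb3 on the Bb trumpet, so concert pitches are written a major second up.
C3 to D3
D4 to E4
C3 to D3

D3 E4 D3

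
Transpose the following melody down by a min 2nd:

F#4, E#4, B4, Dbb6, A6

E#4 D##4 A#4 Cb6 G#6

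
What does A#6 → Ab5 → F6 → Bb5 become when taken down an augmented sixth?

A#6: a sixth down reaches C, and 10 semitones makes it C6.
An augmented sixth down from Ab5 gives Cbb5.
An augmented sixth down from F6 gives Abb5.
Bb5 down an augmented sixth is Dbb5.

C6 Cbb5 Abb5 Dbb5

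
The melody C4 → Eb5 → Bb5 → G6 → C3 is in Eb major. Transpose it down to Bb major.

G3 Bb4 F5 D6 G2

Eb major to Bb major down is a perfect fourth, so every note moves down by that interval.
C4 to G3
Eb5 to Bb4
Bb5 to F5
G6 to D6
C3 to G2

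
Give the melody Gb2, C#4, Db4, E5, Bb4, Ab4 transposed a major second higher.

Ab2 D#4 Eb4 F#5 C5 Bb4

Gb2 → Ab2
C#4 → D#4
Db4 → Eb4
E5 → F#5
Bb4 → C5
Ab4 → Bb4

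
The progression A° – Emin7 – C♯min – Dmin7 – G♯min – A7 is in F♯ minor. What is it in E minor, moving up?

G° Dmin7 Bmin Cmin7 F#min G7

F♯ minor up to E minor is a minor seventh; each chord root moves by that interval while the quality stays the same.
A°: root A up a minor seventh → G, giving G°.
Emin7: root E up a minor seventh → D, giving Dmin7.
C♯min: root C♯ up a minor seventh → B, giving Bmin.
Dmin7: root D up a minor seventh → C, giving Cmin7.
G♯min: root G♯ up a minor seventh → F#, giving F#min.
A7: root A up a minor seventh → G, giving G7.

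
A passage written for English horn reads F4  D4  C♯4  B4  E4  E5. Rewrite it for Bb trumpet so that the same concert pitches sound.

C4 A3 G#3 F#4 B3 B4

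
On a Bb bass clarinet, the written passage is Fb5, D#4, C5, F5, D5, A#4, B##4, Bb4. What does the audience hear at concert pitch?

Ebb4 C#3 Bb3 Eb4 C4 G#3 A##3 Ab3

The Bb bass clarinet sounds a major ninth below written, so transpose each written note down a major ninth.
Fb5 -> Ebb4
D#4 -> C#3
C5 -> Bb3
F5 -> Eb4
D5 -> C4
A#4 -> G#3
B##4 -> A##3
Bb4 -> Ab3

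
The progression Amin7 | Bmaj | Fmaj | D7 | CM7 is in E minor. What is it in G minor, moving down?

E minor down to G minor is a major sixth; each chord root moves by that interval while the quality stays the same.
Amin7: root A down a major sixth → C, giving Cmin7.
Bmaj: root B down a major sixth → D, giving Dmaj.
Fmaj: root F down a major sixth → Ab, giving Abmaj.
D7: root D down a major sixth → F, giving F7.
CM7: root C down a major sixth → Eb, giving EbM7.

Cmin7 Dmaj Abmaj F7 EbM7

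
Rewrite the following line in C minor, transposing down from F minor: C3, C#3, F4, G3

G2 G#2 C4 D3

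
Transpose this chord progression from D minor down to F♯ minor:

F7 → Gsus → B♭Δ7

A7 Bsus DΔ7

D minor down to F♯ minor is a minor sixth; each chord root moves by that interval while the quality stays the same.
F7: root F down a minor sixth → A, giving A7.
Gsus: root G down a minor sixth → B, giving Bsus.
B♭Δ7: root B♭ down a minor sixth → D, giving DΔ7.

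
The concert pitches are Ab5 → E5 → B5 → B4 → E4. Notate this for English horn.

The English horn sounds a perfect fifth below written, so the written part must be a perfect fifth above concert — transpose each note up.
Ab5 -> Eb6
E5 -> B5
B5 -> F#6
B4 -> F#5
E4 -> B4

Eb6 B5 F#6 F#5 B4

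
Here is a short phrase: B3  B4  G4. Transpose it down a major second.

A3 A4 F4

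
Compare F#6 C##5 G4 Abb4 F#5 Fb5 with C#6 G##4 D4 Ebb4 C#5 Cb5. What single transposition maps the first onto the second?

Take the first pair: F#6 → C#6. F to C spans 4 letter names, so the interval is some kind of fourth.
C#6 to F#6 is 5 semitones, which makes it a perfect fourth; the second version is lower, so the direction is down.
Checking another pair — Fb5 → Cb5 — gives the same interval.

down a perfect fourth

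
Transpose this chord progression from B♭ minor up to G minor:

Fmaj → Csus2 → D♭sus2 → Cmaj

Dmaj Asus2 Bbsus2 Amaj

B♭ minor up to G minor is a major sixth; each chord root moves by that interval while the quality stays the same.
Fmaj: root F up a major sixth → D, giving Dmaj.
Csus2: root C up a major sixth → A, giving Asus2.
D♭sus2: root D♭ up a major sixth → Bb, giving Bbsus2.
Cmaj: root C up a major sixth → A, giving Amaj.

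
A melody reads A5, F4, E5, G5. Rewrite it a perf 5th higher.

A5 -> E6
F4 -> C5
E5 -> B5
G5 -> D6

E6 C5 B5 D6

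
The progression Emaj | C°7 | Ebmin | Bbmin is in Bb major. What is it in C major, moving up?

Bb major up to C major is a major second; each chord root moves by that interval while the quality stays the same.
Emaj: root E up a major second → F#, giving F#maj.
C°7: root C up a major second → D, giving D°7.
Ebmin: root Eb up a major second → F, giving Fmin.
Bbmin: root Bb up a major second → C, giving Cmin.

F#maj D°7 Fmin Cmin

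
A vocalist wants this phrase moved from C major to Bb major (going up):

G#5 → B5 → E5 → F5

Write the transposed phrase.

C major to Bb major up is a minor seventh, so every note moves up by that interval.
G#5 -> F#6
B5 -> A6
E5 -> D6
F5 -> Eb6

F#6 A6 D6 Eb6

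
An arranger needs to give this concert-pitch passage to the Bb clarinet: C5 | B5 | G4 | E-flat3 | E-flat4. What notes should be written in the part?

Written C4 sounds as Bb3 on the Bb clarinet, so concert pitches are written a major second up.
C5 -> D5
B5 -> C#6
G4 -> A4
Eb3 -> F3
Eb4 -> F4

D5 C#6 A4 F3 F4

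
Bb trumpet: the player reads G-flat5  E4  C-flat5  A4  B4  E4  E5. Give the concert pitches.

Fb5 D4 Bbb4 G4 A4 D4 D5

Written C4 on the Bb trumpet sounds as Bb3, a major second lower; apply that shift to every note.
Gb5 gives Fb5
E4 gives D4
Cb5 gives Bbb4
A4 gives G4
B4 gives A4
E4 gives D4
E5 gives D5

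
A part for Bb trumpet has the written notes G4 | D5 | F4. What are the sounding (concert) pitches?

F4 C5 Eb4

Written C4 on the Bb trumpet sounds as Bb3, a major second lower; apply that shift to every note.
G4 gives F4
D5 gives C5
F4 gives Eb4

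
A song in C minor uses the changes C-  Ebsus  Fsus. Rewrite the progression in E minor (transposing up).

C minor up to E minor is a major third; each chord root moves by that interval while the quality stays the same.
C-: root C up a major third → E, giving E-.
Ebsus: root Eb up a major third → G, giving Gsus.
Fsus: root F up a major third → A, giving Asus.

E- Gsus Asus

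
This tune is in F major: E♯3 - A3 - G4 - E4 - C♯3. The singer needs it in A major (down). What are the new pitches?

G##2 C#3 B3 G#3 E#2

From F down to A is a minor sixth; apply that to each pitch.
E#3 gives G##2
A3 gives C#3
G4 gives B3
E4 gives G#3
C#3 gives E#2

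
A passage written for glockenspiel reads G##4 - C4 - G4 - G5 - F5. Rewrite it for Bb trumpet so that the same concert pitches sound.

A##6 D6 A6 A7 G7

First find concert pitch: the glockenspiel sounds a perfect fifteenth above written, so G##4 C4 G4 G5 F5 sounds G##6 C6 G6 G7 F7.
Then write for Bb trumpet: it sounds a major second below written, so the part must be a major second above concert.
G##6 → A##6
C6 → D6
G6 → A6
G7 → A7
F7 → G7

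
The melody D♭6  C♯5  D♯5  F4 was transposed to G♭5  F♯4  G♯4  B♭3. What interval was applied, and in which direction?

From Db6 to Gb5 is 5 letter names — a fifth of some quality.
Gb5 to Db6 is 7 semitones, which makes it a perfect fifth; the second version is lower, so the direction is down.
Checking another pair — F4 → Bb3 — gives the same interval.

down a perfect fifth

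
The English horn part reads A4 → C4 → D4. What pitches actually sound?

D4 F3 G3

The English horn sounds a perfect fifth below written, so transpose each written note down a perfect fifth.
A4 gives D4
C4 gives F3
D4 gives G3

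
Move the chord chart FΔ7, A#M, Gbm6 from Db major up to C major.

Db major up to C major is a major seventh; each chord root moves by that interval while the quality stays the same.
FΔ7: root F up a major seventh → E, giving EΔ7.
A#M: root A# up a major seventh → G##, giving G##M.
Gbm6: root Gb up a major seventh → F, giving Fm6.

EΔ7 G##M Fm6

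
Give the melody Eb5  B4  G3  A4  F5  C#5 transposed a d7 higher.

Eb5 -> Dbb6
B4 -> Ab5
G3 -> Fb4
A4 -> Gb5
F5 -> Ebb6
C#5 -> Bb5

Dbb6 Ab5 Fb4 Gb5 Ebb6 Bb5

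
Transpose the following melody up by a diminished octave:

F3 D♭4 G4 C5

Fb4 Dbb5 Gb5 Cb6

F3 up a diminished octave is Fb4.
A diminished octave up from Db4 gives Dbb5.
G4: an octave up reaches G, and 11 semitones makes it Gb5.
C5 up a diminished octave is Cb6.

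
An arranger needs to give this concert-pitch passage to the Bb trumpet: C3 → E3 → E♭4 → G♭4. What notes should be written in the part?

Written C4 sounds as Bb3 on the Bb trumpet, so concert pitches are written a major second up.
C3 gives D3
E3 gives F#3
Eb4 gives F4
Gb4 gives Ab4

D3 F#3 F4 Ab4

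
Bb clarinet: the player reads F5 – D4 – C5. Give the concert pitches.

Eb5 C4 Bb4

Written C4 on the Bb clarinet sounds as Bb3, a major second lower; apply that shift to every note.
F5 -> Eb5
D4 -> C4
C5 -> Bb4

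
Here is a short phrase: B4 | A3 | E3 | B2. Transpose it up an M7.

A#5 G#4 D#4 A#3

B4 up a major seventh is A#5.
A3: a seventh up reaches G, and 11 semitones makes it G#4.
E3 up a major seventh is D#4.
B2 up a major seventh is A#3.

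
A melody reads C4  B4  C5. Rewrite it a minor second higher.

Db4 C5 Db5

C4 gives Db4
B4 gives C5
C5 gives Db5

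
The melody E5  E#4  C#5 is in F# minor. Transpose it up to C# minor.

F# minor to C# minor up is a perfect fifth, so every note moves up by that interval.
E5 becomes B5
E#4 becomes B#4
C#5 becomes G#5

B5 B#4 G#5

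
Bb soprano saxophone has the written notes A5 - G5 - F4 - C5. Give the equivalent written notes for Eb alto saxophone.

First find concert pitch: the Bb soprano saxophone sounds a major second below written, so A5 G5 F4 C5 sounds G5 F5 Eb4 Bb4.
Then write for Eb alto saxophone: it sounds a major sixth below written, so the part must be a major sixth above concert.
G5 → E6
F5 → D6
Eb4 → C5
Bb4 → G5

E6 D6 C5 G5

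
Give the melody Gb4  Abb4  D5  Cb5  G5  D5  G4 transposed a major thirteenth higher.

Gb4 gives Eb6
Abb4 gives Fb6
D5 gives B6
Cb5 gives Ab6
G5 gives E7
D5 gives B6
G4 gives E6

Eb6 Fb6 B6 Ab6 E7 B6 E6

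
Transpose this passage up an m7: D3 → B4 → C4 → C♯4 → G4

C4 A5 Bb4 B4 F5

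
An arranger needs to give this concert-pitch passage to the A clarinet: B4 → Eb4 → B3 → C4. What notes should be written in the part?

D5 Gb4 D4 Eb4

Written C4 sounds as A3 on the A clarinet, so concert pitches are written a minor third up.
B4 becomes D5
Eb4 becomes Gb4
B3 becomes D4
C4 becomes Eb4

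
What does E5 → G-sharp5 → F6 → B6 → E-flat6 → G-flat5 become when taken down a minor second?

E5 -> D#5
G#5 -> F##5
F6 -> E6
B6 -> A#6
Eb6 -> D6
Gb5 -> F5

D#5 F##5 E6 A#6 D6 F5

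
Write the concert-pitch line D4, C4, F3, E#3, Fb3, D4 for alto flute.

G4 F4 Bb3 A#3 Bbb3 G4

Written C4 sounds as G3 on the alto flute, so concert pitches are written a perfect fourth up.
D4 to G4
C4 to F4
F3 to Bb3
E#3 to A#3
Fb3 to Bbb3
D4 to G4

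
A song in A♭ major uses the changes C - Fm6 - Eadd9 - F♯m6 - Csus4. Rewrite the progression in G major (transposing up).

A♭ major up to G major is a major seventh; each chord root moves by that interval while the quality stays the same.
C: root C up a major seventh → B, giving B.
Fm6: root F up a major seventh → E, giving Em6.
Eadd9: root E up a major seventh → D#, giving D#add9.
F♯m6: root F♯ up a major seventh → E#, giving E#m6.
Csus4: root C up a major seventh → B, giving Bsus4.

B Em6 D#add9 E#m6 Bsus4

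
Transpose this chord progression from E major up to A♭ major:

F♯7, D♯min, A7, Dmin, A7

E major up to A♭ major is a diminished fourth; each chord root moves by that interval while the quality stays the same.
F♯7: root F♯ up a diminished fourth → Bb, giving Bb7.
D♯min: root D♯ up a diminished fourth → G, giving Gmin.
A7: root A up a diminished fourth → Db, giving Db7.
Dmin: root D up a diminished fourth → Gb, giving Gbmin.
A7: root A up a diminished fourth → Db, giving Db7.

Bb7 Gmin Db7 Gbmin Db7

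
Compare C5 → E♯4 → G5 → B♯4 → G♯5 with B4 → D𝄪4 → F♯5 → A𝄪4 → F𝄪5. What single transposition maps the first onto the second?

From C5 to B4 is 2 letter names — a second of some quality.
B4 to C5 is 1 semitone, which makes it a minor second; the second version is lower, so the direction is down.
Checking another pair — G#5 → F##5 — gives the same interval.

down a minor second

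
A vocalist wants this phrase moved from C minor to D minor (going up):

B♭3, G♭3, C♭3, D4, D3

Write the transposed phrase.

C4 Ab3 Db3 E4 E3

C minor to D minor up is a major second, so every note moves up by that interval.
Bb3 becomes C4
Gb3 becomes Ab3
Cb3 becomes Db3
D4 becomes E4
D3 becomes E3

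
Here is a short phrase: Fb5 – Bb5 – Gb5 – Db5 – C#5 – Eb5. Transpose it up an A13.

Fb5 gives D7
Bb5 gives G#7
Gb5 gives E7
Db5 gives B6
C#5 gives A##6
Eb5 gives C#7

D7 G#7 E7 B6 A##6 C#7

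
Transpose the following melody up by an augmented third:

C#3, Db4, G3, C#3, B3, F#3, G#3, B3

C#3 → E##3
Db4 → F#4
G3 → B#3
C#3 → E##3
B3 → D##4
F#3 → A##3
G#3 → B##3
B3 → D##4

E##3 F#4 B#3 E##3 D##4 A##3 B##3 D##4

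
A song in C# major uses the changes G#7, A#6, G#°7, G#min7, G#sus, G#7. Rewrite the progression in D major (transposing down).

C# major down to D major is a major seventh; each chord root moves by that interval while the quality stays the same.
G#7: root G# down a major seventh → A, giving A7.
A#6: root A# down a major seventh → B, giving B6.
G#°7: root G# down a major seventh → A, giving A°7.
G#min7: root G# down a major seventh → A, giving Amin7.
G#sus: root G# down a major seventh → A, giving Asus.
G#7: root G# down a major seventh → A, giving A7.

A7 B6 A°7 Amin7 Asus A7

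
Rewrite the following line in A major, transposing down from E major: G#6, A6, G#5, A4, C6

E major to A major down is a perfect fifth, so every note moves down by that interval.
G#6 gives C#6
A6 gives D6
G#5 gives C#5
A4 gives D4
C6 gives F5

C#6 D6 C#5 D4 F5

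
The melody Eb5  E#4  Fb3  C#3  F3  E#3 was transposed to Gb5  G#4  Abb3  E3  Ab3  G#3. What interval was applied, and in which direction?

From Eb5 to Gb5 is 3 letter names — a third of some quality.
Eb5 to Gb5 is 3 semitones, which makes it a minor third; the second version is higher, so the direction is up.
Checking another pair — E#3 → G#3 — gives the same interval.

up a minor third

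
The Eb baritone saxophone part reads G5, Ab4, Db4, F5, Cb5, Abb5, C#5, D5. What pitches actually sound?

The Eb baritone saxophone sounds a major thirteenth below written, so transpose each written note down a major thirteenth.
G5 becomes Bb3
Ab4 becomes Cb3
Db4 becomes Fb2
F5 becomes Ab3
Cb5 becomes Ebb3
Abb5 becomes Cbb4
C#5 becomes E3
D5 becomes F3

Bb3 Cb3 Fb2 Ab3 Ebb3 Cbb4 E3 F3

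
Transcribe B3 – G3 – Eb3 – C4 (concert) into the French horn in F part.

F#4 D4 Bb3 G4

Written C4 sounds as F3 on the French horn in F, so concert pitches are written a perfect fifth up.
B3 becomes F#4
G3 becomes D4
Eb3 becomes Bb3
C4 becomes G4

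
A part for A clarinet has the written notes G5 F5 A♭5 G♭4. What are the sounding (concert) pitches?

The A clarinet sounds a minor third below written, so transpose each written note down a minor third.
G5 → E5
F5 → D5
Ab5 → F5
Gb4 → Eb4

E5 D5 F5 Eb4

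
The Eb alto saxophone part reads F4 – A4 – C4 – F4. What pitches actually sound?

The Eb alto saxophone sounds a major sixth below written, so transpose each written note down a major sixth.
F4 → Ab3
A4 → C4
C4 → Eb3
F4 → Ab3

Ab3 C4 Eb3 Ab3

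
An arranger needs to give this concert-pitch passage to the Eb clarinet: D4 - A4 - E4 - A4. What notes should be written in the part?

B3 F#4 C#4 F#4

Written C4 sounds as Eb4 on the Eb clarinet, so concert pitches are written a minor third down.
D4 becomes B3
A4 becomes F#4
E4 becomes C#4
A4 becomes F#4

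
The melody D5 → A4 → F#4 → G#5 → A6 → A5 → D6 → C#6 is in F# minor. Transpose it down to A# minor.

From F# down to A# is a minor sixth; apply that to each pitch.
D5 -> F#4
A4 -> C#4
F#4 -> A#3
G#5 -> B#4
A6 -> C#6
A5 -> C#5
D6 -> F#5
C#6 -> E#5

F#4 C#4 A#3 B#4 C#6 C#5 F#5 E#5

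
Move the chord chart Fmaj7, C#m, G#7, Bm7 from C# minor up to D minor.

Gbmaj7 Dm A7 Cm7

C# minor up to D minor is a minor second; each chord root moves by that interval while the quality stays the same.
Fmaj7: root F up a minor second → Gb, giving Gbmaj7.
C#m: root C# up a minor second → D, giving Dm.
G#7: root G# up a minor second → A, giving A7.
Bm7: root B up a minor second → C, giving Cm7.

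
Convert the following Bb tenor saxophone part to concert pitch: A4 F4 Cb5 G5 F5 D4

Written C4 on the Bb tenor saxophone sounds as Bb2, a major ninth lower; apply that shift to every note.
A4 → G3
F4 → Eb3
Cb5 → Bbb3
G5 → F4
F5 → Eb4
D4 → C3

G3 Eb3 Bbb3 F4 Eb4 C3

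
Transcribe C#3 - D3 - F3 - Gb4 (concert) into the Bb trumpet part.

D#3 E3 G3 Ab4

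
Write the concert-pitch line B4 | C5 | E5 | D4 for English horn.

F#5 G5 B5 A4

Written C4 sounds as F3 on the English horn, so concert pitches are written a perfect fifth up.
B4 to F#5
C5 to G5
E5 to B5
D4 to A4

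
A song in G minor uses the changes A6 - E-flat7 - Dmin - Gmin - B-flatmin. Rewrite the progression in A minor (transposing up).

B6 F7 Emin Amin Cmin

G minor up to A minor is a major second; each chord root moves by that interval while the quality stays the same.
A6: root A up a major second → B, giving B6.
E-flat7: root E-flat up a major second → F, giving F7.
Dmin: root D up a major second → E, giving Emin.
Gmin: root G up a major second → A, giving Amin.
B-flatmin: root B-flat up a major second → C, giving Cmin.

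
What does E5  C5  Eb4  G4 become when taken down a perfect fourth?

A perfect fourth down from E5 gives B4.
C5 down a perfect fourth is G4.
Eb4: a fourth down reaches B, and 5 semitones makes it Bb3.
G4 down a perfect fourth is D4.

B4 G4 Bb3 D4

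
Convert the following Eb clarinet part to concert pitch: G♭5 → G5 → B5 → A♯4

The Eb clarinet sounds a minor third above written, so transpose each written note up a minor third.
Gb5 gives Bbb5
G5 gives Bb5
B5 gives D6
A#4 gives C#5

Bbb5 Bb5 D6 C#5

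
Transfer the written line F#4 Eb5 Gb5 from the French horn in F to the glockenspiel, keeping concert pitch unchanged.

B1 Ab2 Cb3

First find concert pitch: the French horn in F sounds a perfect fifth below written, so F#4 Eb5 Gb5 sounds B3 Ab4 Cb5.
Then write for glockenspiel: it sounds a perfect fifteenth above written, so the part must be a perfect fifteenth below concert.
B3 → B1
Ab4 → Ab2
Cb5 → Cb3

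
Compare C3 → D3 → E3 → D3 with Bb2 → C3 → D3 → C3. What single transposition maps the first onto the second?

down a major second

From C3 to Bb2 is 2 letter names — a second of some quality.
Bb2 to C3 is 2 semitones, which makes it a major second; the second version is lower, so the direction is down.
Checking another pair — D3 → C3 — gives the same interval.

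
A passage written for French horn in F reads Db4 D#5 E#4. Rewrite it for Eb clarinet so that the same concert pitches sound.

First find concert pitch: the French horn in F sounds a perfect fifth below written, so Db4 D#5 E#4 sounds Gb3 G#4 A#3.
Then write for Eb clarinet: it sounds a minor third above written, so the part must be a minor third below concert.
Gb3 → Eb3
G#4 → E#4
A#3 → F##3

Eb3 E#4 F##3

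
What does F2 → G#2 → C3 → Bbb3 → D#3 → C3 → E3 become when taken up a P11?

Bb3 C#4 F4 Ebb5 G#4 F4 A4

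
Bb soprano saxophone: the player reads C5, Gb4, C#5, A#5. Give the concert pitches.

Bb4 Fb4 B4 G#5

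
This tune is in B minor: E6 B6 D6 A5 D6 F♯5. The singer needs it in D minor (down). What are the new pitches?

G5 D6 F5 C5 F5 A4

B minor to D minor down is a major sixth, so every note moves down by that interval.
E6 -> G5
B6 -> D6
D6 -> F5
A5 -> C5
D6 -> F5
F#5 -> A4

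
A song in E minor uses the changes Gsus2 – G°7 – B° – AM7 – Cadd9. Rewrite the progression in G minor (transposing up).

Bbsus2 Bb°7 D° CM7 Ebadd9

E minor up to G minor is a minor third; each chord root moves by that interval while the quality stays the same.
Gsus2: root G up a minor third → Bb, giving Bbsus2.
G°7: root G up a minor third → Bb, giving Bb°7.
B°: root B up a minor third → D, giving D°.
AM7: root A up a minor third → C, giving CM7.
Cadd9: root C up a minor third → Eb, giving Ebadd9.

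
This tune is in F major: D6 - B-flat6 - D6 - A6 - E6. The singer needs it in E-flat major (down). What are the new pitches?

F major to E-flat major down is a major second, so every note moves down by that interval.
D6 becomes C6
Bb6 becomes Ab6
D6 becomes C6
A6 becomes G6
E6 becomes D6

C6 Ab6 C6 G6 D6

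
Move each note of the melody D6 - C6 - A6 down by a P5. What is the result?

G5 F5 D6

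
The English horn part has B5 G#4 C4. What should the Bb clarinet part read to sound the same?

First find concert pitch: the English horn sounds a perfect fifth below written, so B5 G#4 C4 sounds E5 C#4 F3.
Then write for Bb clarinet: it sounds a major second below written, so the part must be a major second above concert.
E5 → F#5
C#4 → D#4
F3 → G3

F#5 D#4 G3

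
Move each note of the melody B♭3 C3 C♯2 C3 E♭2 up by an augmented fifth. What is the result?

F#4 G#3 G##2 G#3 B2

An augmented fifth up from Bb3 gives F#4.
C3: a fifth up reaches G, and 8 semitones makes it G#3.
C#2 up an augmented fifth is G##2.
C3 up an augmented fifth is G#3.
An augmented fifth up from Eb2 gives B2.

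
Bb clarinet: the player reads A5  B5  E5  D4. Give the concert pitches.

G5 A5 D5 C4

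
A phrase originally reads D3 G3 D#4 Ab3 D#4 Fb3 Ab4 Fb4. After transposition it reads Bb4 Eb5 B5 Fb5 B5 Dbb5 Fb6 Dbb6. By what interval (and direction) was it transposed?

up a minor thirteenth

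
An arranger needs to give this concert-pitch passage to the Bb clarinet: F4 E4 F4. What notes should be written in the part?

Written C4 sounds as Bb3 on the Bb clarinet, so concert pitches are written a major second up.
F4 → G4
E4 → F#4
F4 → G4

G4 F#4 G4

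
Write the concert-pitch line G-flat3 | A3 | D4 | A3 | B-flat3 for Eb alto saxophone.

Eb4 F#4 B4 F#4 G4

The Eb alto saxophone sounds a major sixth below written, so the written part must be a major sixth above concert — transpose each note up.
Gb3 becomes Eb4
A3 becomes F#4
D4 becomes B4
A3 becomes F#4
Bb3 becomes G4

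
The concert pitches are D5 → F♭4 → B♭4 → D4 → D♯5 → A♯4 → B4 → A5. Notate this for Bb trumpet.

E5 Gb4 C5 E4 E#5 B#4 C#5 B5

The Bb trumpet sounds a major second below written, so the written part must be a major second above concert — transpose each note up.
D5 to E5
Fb4 to Gb4
Bb4 to C5
D4 to E4
D#5 to E#5
A#4 to B#4
B4 to C#5
A5 to B5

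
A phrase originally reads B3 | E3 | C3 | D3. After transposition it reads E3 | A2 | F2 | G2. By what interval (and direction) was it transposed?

down a perfect fifth

Take the first pair: B3 → E3. B to E spans 5 letter names, so the interval is some kind of fifth.
E3 to B3 is 7 semitones, which makes it a perfect fifth; the second version is lower, so the direction is down.
Checking another pair — D3 → G2 — gives the same interval.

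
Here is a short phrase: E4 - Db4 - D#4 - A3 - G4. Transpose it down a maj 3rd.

C4 Bbb3 B3 F3 Eb4

A major third down from E4 gives C4.
Db4: a third down reaches B, and 4 semitones makes it Bbb3.
D#4 down a major third is B3.
A3 down a major third is F3.
G4: a third down reaches E, and 4 semitones makes it Eb4.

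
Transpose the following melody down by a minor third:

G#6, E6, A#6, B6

E#6 C#6 F##6 G#6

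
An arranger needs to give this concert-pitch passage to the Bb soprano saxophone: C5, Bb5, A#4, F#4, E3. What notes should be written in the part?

The Bb soprano saxophone sounds a major second below written, so the written part must be a major second above concert — transpose each note up.
C5 -> D5
Bb5 -> C6
A#4 -> B#4
F#4 -> G#4
E3 -> F#3

D5 C6 B#4 G#4 F#3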